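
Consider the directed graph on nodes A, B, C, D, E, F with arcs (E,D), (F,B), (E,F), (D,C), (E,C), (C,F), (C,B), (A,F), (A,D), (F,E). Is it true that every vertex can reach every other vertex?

No

There is no directed path from B to C, so the graph is not strongly connected.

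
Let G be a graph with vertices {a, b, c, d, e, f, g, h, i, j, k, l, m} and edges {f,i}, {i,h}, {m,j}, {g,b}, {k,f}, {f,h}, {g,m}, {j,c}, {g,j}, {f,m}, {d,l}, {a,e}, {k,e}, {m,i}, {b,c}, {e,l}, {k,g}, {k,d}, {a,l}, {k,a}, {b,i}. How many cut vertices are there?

1

Removing k increases the component count from 1 to 2, so k is a cut vertex.
By contrast removing h leaves 1 component; it is not a cut vertex. No other vertex is a cut vertex either.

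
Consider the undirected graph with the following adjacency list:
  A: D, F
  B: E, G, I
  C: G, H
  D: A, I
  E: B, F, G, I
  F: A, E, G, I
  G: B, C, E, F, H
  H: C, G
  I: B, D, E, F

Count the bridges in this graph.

0

The edges on the cycle G-H-C-G are not bridges since each lies on that cycle.
Every edge lies on some cycle, so there are no bridges.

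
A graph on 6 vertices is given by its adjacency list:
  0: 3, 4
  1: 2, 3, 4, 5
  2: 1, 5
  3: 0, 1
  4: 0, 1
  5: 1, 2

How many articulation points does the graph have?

1

Removing 1 increases the component count from 1 to 2, so 1 is a cut vertex.
By contrast removing 0 leaves 1 component; it is not a cut vertex. No other vertex is a cut vertex either.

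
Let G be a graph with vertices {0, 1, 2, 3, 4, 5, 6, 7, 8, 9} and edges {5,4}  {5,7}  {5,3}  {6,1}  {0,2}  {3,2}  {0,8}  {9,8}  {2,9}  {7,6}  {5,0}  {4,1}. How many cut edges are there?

0

The edges on the cycle 5-3-2-9-8-0-5 are not bridges since each lies on that cycle.
Every edge lies on some cycle, so there are no bridges.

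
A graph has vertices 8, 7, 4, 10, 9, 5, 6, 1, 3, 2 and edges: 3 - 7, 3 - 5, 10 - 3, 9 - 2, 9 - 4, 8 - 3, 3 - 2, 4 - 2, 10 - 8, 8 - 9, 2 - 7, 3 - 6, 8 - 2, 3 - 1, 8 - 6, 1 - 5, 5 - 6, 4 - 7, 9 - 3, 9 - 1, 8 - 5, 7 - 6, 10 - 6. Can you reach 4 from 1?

Yes

From 1 we can reach 1, 2, 3, 4, 5, 6, 7, 8, 9, 10, which includes 4.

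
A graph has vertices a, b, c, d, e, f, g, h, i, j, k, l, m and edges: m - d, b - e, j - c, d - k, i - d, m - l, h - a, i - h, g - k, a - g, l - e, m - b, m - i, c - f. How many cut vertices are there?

2

Removing c increases the component count from 2 to 3, so c is a cut vertex.
Removing m increases the component count from 2 to 3, so m is a cut vertex.
By contrast removing h leaves 2 components; it is not a cut vertex. No other vertex is a cut vertex either.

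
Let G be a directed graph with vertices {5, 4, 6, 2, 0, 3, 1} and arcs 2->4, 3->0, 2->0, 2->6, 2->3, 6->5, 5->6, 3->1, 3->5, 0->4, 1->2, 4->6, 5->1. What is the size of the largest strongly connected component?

{0, 1, 2, 3, 4, 5, 6} are all mutually reachable — one SCC of size 7.
The largest has 7 vertices.

7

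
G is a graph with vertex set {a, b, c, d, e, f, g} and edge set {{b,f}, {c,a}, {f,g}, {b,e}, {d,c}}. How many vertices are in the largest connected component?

Starting from a we can reach a, c, d. That is one component of size 3.
Starting from b we can reach b, e, f, g. That is one component of size 4.
The largest has 4 vertices.

4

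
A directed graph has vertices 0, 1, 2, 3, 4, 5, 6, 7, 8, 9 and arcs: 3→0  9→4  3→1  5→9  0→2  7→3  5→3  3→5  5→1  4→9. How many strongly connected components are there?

8

{3, 5} are all mutually reachable — one SCC of size 2.
{4, 9} are all mutually reachable — one SCC of size 2.
{2} is an SCC by itself.
{8} is an SCC by itself.
{0} is an SCC by itself.
(and 3 more singleton SCCs)
That gives 8 strongly connected components.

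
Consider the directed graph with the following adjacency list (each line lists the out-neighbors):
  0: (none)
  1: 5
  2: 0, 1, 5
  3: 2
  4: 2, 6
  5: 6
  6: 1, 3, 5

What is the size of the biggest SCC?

5

{1, 2, 3, 5, 6} are all mutually reachable — one SCC of size 5.
{4} is an SCC by itself.
{0} is an SCC by itself.
The largest has 5 vertices.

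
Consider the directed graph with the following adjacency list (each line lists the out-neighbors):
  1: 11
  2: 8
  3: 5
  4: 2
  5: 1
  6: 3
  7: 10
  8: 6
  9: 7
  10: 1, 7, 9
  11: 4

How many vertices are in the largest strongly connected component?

8

{1, 2, 3, 4, 5, 6, 8, 11} are all mutually reachable — one SCC of size 8.
{7, 9, 10} are all mutually reachable — one SCC of size 3.
The largest has 8 vertices.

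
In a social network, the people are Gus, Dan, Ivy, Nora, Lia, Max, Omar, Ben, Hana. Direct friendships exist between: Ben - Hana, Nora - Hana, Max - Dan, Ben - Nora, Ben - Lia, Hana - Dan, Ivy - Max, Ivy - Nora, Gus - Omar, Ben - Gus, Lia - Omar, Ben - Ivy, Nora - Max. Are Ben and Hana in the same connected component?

Yes

From Ben we can reach Ben, Dan, Gus, Ivy, Lia, Max, Hana, Nora, Omar, which includes Hana.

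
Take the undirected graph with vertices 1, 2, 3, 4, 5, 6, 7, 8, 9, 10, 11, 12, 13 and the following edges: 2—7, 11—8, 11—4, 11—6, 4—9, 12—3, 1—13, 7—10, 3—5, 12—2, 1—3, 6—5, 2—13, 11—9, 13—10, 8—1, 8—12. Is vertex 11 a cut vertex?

Deleting 11 raises the number of components from 1 to 2, so 11 is a cut vertex.

Yes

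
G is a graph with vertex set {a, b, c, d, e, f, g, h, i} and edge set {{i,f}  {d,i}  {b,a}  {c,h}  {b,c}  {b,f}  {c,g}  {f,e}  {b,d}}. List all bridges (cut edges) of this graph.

a-b, b-c, c-g, c-h, e-f

The edges on the cycle b-d-i-f-b are not bridges since each lies on that cycle.
But removing c - h disconnects c from h; removing f - e disconnects f from e; removing c - g disconnects c from g; removing b - c disconnects b from c — these are bridges.
In total 5 edges are bridges.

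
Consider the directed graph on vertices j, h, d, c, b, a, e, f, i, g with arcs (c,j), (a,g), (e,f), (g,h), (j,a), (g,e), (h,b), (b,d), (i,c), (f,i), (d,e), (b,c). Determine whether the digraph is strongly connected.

Yes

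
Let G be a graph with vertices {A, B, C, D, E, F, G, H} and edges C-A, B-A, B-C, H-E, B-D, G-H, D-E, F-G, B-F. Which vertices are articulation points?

B

Removing B increases the component count from 1 to 2, so B is a cut vertex.
By contrast removing H leaves 1 component; it is not a cut vertex. No other vertex is a cut vertex either.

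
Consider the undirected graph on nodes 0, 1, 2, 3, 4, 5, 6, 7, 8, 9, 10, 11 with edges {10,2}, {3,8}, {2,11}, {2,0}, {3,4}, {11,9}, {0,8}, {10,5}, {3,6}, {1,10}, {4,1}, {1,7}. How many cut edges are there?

5

The edges on the cycle 3-4-1-10-2-0-8-3 are not bridges since each lies on that cycle.
But removing 1—7 disconnects 1 from 7; removing 9—11 disconnects 9 from 11; removing 5—10 disconnects 5 from 10; removing 3—6 disconnects 3 from 6 — these are bridges.
In total 5 edges are bridges.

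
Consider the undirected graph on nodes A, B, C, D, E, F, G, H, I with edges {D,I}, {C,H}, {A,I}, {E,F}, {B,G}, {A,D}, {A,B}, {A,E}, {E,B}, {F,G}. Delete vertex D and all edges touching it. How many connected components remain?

2

With D gone, the remaining components are: {C, H}; {A, B, E, F, G, I}.
That is 2 components.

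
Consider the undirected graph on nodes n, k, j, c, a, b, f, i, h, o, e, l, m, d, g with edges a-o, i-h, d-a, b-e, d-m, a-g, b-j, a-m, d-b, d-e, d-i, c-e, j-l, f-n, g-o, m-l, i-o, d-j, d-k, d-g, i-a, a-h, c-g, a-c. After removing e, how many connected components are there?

2

With e gone, the remaining components are: {f, n}; {a, b, c, d, g, h, i, j, k, l, m, o}.
That is 2 components.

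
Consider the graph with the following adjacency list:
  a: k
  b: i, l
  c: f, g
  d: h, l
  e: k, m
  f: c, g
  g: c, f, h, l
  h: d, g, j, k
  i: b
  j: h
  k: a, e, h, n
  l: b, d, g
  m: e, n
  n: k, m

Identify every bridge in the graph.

a-k, b-i, b-l, h-j, h-k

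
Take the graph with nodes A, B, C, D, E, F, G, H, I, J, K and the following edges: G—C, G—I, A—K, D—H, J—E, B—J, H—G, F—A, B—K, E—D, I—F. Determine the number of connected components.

Starting from A we can reach A, B, C, D, E, F, G, H, I, J, K. That is one component of size 11.
Total: 1 component.

1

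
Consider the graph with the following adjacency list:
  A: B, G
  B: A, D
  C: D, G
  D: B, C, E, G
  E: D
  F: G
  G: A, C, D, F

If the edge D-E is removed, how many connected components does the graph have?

2

Before removal there is 1 component.
D-E is a bridge — removing it separates D's side from E's side.
After removal: 2 components.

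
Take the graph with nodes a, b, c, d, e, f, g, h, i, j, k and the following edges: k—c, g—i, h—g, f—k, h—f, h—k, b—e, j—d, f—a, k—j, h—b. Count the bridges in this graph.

8

The edges on the cycle h-f-k-h are not bridges since each lies on that cycle.
But removing i—g disconnects i from g; removing h—g disconnects h from g; removing k—j disconnects k from j; removing h—b disconnects h from b — these are bridges.
In total 8 edges are bridges.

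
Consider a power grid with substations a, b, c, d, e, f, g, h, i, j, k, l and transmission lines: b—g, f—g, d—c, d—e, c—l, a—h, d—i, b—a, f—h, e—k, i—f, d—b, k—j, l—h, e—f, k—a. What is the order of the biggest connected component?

12

Starting from a we can reach a, b, c, d, e, f, g, h, i, j, k, l. That is one component of size 12.
The largest has 12 vertices.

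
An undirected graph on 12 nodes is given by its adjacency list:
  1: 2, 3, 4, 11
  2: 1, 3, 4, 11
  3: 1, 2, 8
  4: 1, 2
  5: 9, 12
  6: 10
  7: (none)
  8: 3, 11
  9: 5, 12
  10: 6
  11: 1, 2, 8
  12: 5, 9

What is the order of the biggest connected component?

7 is isolated — a component by itself.
Starting from 6 we can reach 6, 10. That is one component of size 2.
Starting from 5 we can reach 5, 9, 12. That is one component of size 3.
Starting from 1 we can reach 1, 2, 3, 4, 8, 11. That is one component of size 6.
The largest has 6 vertices.

6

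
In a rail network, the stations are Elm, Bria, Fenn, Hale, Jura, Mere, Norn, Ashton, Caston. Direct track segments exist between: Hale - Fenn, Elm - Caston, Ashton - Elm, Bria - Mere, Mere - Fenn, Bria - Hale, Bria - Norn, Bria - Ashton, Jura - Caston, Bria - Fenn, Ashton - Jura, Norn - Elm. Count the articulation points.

1

Removing Bria increases the component count from 1 to 2, so Bria is a cut vertex.
By contrast removing Elm leaves 1 component; it is not a cut vertex. No other vertex is a cut vertex either.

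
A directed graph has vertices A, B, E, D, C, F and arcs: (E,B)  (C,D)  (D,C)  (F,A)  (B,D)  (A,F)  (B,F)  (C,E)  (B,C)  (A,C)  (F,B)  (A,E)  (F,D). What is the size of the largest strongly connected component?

6

{A, B, C, D, E, F} are all mutually reachable — one SCC of size 6.
The largest has 6 vertices.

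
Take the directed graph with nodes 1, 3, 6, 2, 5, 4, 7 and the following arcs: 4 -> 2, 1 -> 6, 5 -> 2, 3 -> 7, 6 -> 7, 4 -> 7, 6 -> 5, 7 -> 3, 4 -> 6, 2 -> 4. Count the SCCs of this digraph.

{2, 4, 5, 6} are all mutually reachable — one SCC of size 4.
{3, 7} are all mutually reachable — one SCC of size 2.
{1} is an SCC by itself.
That gives 3 strongly connected components.

3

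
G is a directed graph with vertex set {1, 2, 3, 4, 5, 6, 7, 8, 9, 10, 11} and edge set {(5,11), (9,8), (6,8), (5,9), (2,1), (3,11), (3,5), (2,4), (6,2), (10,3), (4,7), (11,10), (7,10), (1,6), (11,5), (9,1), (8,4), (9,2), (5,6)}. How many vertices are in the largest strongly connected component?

11

{1, 2, 3, 4, 5, 6, 7, 8, 9, 10, 11} are all mutually reachable — one SCC of size 11.
The largest has 11 vertices.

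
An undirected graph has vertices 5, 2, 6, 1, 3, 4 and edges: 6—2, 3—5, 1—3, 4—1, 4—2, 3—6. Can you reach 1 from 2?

Yes

From 2 we can reach 1, 2, 3, 4, 5, 6, which includes 1.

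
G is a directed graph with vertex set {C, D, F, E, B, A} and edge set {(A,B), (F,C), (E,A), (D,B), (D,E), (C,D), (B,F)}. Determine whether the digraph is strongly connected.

From B we can reach every vertex (A, B, C, D, E, F), and every vertex can reach B (A, B, C, D, E, F). So the whole graph is one strongly connected component.

Yes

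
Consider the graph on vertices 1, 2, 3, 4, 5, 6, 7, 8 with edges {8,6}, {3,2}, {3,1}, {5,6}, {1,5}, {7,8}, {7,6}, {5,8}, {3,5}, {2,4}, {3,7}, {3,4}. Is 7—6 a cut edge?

After removing 7—6, the path 7-8-6 still connects them, so the edge is not a bridge.

No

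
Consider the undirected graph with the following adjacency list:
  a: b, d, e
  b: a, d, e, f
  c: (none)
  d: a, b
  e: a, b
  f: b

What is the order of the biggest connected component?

5

c is isolated — a component by itself.
Starting from a we can reach a, b, d, e, f. That is one component of size 5.
The largest has 5 vertices.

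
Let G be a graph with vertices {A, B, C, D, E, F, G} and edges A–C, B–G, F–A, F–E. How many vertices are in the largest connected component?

4

D is isolated — a component by itself.
Starting from B we can reach B, G. That is one component of size 2.
Starting from A we can reach A, C, E, F. That is one component of size 4.
The largest has 4 vertices.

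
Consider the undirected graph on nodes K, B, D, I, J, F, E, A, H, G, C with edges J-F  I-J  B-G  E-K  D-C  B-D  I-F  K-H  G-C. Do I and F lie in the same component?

From I we can reach F, I, J, which includes F.

Yes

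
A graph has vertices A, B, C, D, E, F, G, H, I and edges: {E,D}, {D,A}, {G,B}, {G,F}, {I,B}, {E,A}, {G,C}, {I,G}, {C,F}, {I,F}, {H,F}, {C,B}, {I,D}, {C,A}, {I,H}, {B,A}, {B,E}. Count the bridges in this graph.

0

The edges on the cycle I-H-F-C-G-I are not bridges since each lies on that cycle.
Every edge lies on some cycle, so there are no bridges.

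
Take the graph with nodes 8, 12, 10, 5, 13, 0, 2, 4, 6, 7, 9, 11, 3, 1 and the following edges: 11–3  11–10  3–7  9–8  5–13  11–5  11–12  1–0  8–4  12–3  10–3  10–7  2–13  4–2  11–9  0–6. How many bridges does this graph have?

The edges on the cycle 11-9-8-4-2-13-5-11 are not bridges since each lies on that cycle.
But removing 0–6 disconnects 0 from 6; removing 1–0 disconnects 1 from 0 — these are bridges.
That makes 2 bridges.

2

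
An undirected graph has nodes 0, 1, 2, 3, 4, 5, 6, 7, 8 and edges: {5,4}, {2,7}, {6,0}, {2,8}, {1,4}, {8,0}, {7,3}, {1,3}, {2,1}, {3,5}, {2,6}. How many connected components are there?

Starting from 0 we can reach 0, 1, 2, 3, 4, 5, 6, 7, 8. That is one component of size 9.
Total: 1 component.

1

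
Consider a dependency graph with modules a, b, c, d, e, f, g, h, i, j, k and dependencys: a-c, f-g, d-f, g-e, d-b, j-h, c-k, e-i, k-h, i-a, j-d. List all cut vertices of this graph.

Removing d increases the component count from 1 to 2, so d is a cut vertex.
By contrast removing a leaves 1 component; it is not a cut vertex. No other vertex is a cut vertex either.

d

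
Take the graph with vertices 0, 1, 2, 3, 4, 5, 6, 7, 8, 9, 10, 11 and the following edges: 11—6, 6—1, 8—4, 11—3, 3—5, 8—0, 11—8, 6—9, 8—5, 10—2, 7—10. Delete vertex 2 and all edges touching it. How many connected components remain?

2

With 2 gone, the remaining components are: {7, 10}; {0, 1, 3, 4, 5, 6, 8, 9, 11}.
That is 2 components.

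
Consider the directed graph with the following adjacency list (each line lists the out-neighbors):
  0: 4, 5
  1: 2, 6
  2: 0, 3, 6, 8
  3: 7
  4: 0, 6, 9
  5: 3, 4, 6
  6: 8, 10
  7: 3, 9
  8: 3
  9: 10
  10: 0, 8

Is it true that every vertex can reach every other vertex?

No

There is no directed path from 2 to 1, so the graph is not strongly connected.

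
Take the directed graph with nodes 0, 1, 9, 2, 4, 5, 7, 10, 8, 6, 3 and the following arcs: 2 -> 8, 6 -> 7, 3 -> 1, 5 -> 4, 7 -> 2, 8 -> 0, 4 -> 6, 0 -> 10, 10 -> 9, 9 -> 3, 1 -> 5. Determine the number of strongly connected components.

{0, 1, 2, 3, 4, 5, 6, 7, 8, 9, 10} are all mutually reachable — one SCC of size 11.
That gives 1 strongly connected component.

1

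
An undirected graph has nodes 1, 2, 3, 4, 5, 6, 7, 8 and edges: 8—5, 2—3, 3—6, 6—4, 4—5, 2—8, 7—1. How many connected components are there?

2

Starting from 1 we can reach 1, 7. That is one component of size 2.
Starting from 2 we can reach 2, 3, 4, 5, 6, 8. That is one component of size 6.
Total: 2 components.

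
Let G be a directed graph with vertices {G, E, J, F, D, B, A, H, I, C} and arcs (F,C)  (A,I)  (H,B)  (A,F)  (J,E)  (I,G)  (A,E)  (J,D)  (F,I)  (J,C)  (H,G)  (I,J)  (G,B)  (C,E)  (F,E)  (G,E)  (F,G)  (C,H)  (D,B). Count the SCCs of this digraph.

10

{C} is an SCC by itself.
{D} is an SCC by itself.
{A} is an SCC by itself.
{F} is an SCC by itself.
{B} is an SCC by itself.
(and 5 more singleton SCCs)
That gives 10 strongly connected components.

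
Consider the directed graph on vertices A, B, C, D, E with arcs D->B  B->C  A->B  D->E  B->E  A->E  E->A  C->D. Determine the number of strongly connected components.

{A, B, C, D, E} are all mutually reachable — one SCC of size 5.
That gives 1 strongly connected component.

1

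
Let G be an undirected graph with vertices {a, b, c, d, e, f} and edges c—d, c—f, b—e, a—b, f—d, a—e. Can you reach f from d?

From d we can reach c, d, f, which includes f.

Yes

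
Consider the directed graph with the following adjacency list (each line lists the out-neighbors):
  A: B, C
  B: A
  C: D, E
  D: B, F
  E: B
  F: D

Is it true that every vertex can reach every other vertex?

From B we can reach every vertex (A, B, C, D, E, F), and every vertex can reach B (A, B, C, D, E, F). So the whole graph is one strongly connected component.

Yes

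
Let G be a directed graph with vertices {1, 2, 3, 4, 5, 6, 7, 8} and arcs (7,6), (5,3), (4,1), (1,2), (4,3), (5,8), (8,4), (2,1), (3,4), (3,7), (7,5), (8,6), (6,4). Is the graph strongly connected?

There is no directed path from 2 to 3, so the graph is not strongly connected.

No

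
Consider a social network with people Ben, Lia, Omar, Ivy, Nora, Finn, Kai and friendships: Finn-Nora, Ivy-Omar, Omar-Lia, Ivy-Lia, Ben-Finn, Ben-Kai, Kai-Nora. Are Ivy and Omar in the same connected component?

From Ivy we can reach Ivy, Lia, Omar, which includes Omar.

Yes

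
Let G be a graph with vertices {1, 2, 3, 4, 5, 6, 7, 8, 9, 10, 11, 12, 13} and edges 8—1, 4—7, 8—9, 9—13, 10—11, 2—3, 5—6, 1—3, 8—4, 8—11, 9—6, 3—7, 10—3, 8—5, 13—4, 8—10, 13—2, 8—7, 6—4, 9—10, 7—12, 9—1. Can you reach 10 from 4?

From 4 we can reach 1, 2, 3, 4, 5, 6, 7, 8, 9, 10, 11, 12, 13, which includes 10.

Yes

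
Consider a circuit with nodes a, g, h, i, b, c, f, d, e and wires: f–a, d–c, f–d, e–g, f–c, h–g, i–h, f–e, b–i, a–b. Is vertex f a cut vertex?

Deleting f raises the number of components from 1 to 2, so f is a cut vertex.

Yes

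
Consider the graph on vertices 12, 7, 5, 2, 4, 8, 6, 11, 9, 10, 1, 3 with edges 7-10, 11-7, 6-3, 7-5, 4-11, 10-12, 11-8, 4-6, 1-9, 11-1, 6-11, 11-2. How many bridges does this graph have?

9

The edges on the cycle 4-6-11-4 are not bridges since each lies on that cycle.
But removing 2-11 disconnects 2 from 11; removing 12-10 disconnects 12 from 10; removing 11-7 disconnects 11 from 7; removing 11-1 disconnects 11 from 1 — these are bridges.
In total 9 edges are bridges.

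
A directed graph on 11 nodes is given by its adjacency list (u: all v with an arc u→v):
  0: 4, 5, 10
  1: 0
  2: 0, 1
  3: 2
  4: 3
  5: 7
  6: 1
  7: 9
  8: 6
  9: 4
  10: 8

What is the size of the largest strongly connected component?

11

{0, 1, 2, 3, 4, 5, 6, 7, 8, 9, 10} are all mutually reachable — one SCC of size 11.
The largest has 11 vertices.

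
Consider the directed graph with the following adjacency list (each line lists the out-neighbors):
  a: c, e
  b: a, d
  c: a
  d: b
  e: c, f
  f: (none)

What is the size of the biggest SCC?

3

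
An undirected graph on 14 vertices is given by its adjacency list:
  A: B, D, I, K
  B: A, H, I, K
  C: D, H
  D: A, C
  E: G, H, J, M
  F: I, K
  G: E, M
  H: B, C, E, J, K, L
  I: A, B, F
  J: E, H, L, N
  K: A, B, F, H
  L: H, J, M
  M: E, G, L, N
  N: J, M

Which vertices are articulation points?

H

Removing H increases the component count from 1 to 2, so H is a cut vertex.
By contrast removing F leaves 1 component; it is not a cut vertex. No other vertex is a cut vertex either.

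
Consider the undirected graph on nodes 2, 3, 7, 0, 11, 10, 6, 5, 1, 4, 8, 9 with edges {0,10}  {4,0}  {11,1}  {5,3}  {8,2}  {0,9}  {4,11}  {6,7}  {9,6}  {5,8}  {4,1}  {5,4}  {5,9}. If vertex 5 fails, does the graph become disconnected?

Yes

Deleting 5 raises the number of components from 1 to 3, so 5 is a cut vertex.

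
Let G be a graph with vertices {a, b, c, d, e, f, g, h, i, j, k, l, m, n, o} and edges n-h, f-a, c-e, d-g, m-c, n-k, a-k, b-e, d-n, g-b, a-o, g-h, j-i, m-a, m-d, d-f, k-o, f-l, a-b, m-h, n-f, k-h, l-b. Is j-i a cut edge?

Removing j-i leaves no path between j and i: the component count goes from 2 to 3. So it is a bridge.

Yes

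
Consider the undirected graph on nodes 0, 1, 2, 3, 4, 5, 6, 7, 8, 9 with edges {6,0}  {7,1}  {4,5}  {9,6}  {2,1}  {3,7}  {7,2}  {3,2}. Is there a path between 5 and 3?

The component containing 5 is {4, 5}, and 3 is not in it.

No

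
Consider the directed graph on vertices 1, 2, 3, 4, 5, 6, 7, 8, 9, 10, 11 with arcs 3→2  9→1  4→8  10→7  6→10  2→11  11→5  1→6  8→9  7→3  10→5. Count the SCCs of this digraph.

11

{3} is an SCC by itself.
{10} is an SCC by itself.
{2} is an SCC by itself.
{5} is an SCC by itself.
{7} is an SCC by itself.
(and 6 more singleton SCCs)
That gives 11 strongly connected components.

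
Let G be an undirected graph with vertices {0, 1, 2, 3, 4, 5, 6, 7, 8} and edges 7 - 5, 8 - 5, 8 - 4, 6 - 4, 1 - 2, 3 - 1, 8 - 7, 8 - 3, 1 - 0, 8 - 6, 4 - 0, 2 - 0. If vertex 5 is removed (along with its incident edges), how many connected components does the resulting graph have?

1

With 5 gone, the remaining components are: {0, 1, 2, 3, 4, 6, 7, 8}.
That is 1 component.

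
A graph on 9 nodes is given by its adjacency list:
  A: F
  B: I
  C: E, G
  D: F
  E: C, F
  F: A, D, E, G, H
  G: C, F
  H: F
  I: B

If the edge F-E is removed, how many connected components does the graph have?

F and E are still connected via F-G-C-E, so the component count stays at 2.

2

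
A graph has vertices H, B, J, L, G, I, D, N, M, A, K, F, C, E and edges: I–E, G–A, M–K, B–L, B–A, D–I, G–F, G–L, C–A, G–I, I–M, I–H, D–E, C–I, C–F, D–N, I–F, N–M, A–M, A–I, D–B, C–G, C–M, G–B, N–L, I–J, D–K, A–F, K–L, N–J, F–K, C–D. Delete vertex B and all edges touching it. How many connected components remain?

1

With B gone, the remaining components are: {A, C, D, E, F, G, H, I, J, K, L, M, N}.
That is 1 component.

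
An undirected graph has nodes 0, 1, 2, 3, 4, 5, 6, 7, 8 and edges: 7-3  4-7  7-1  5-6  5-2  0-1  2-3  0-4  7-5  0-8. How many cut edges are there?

2

The edges on the cycle 0-4-7-1-0 are not bridges since each lies on that cycle.
But removing 0-8 disconnects 0 from 8; removing 5-6 disconnects 5 from 6 — these are bridges.
That makes 2 bridges.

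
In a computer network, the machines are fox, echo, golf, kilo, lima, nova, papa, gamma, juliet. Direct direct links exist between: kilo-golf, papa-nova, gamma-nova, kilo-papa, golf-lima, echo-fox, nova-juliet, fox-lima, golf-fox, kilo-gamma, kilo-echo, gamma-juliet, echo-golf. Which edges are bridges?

The edges on the cycle kilo-papa-nova-juliet-gamma-kilo are not bridges since each lies on that cycle.
Every edge lies on some cycle, so there are no bridges.

none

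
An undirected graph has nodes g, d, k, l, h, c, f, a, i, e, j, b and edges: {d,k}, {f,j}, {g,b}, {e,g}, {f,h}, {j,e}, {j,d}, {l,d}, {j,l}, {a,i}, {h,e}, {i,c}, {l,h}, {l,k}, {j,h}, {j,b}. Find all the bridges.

a-i, c-i

The edges on the cycle l-d-k-l are not bridges since each lies on that cycle.
But removing i–c disconnects i from c; removing a–i disconnects a from i — these are bridges.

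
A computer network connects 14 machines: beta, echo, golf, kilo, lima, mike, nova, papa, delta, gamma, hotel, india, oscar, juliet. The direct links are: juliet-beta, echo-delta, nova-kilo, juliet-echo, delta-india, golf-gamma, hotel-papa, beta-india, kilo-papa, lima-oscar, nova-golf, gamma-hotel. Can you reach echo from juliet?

From juliet we can reach beta, echo, delta, india, juliet, which includes echo.

Yes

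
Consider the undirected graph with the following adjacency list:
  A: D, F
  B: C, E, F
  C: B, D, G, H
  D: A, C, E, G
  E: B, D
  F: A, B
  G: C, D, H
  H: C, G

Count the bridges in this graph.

0

The edges on the cycle C-B-E-D-C are not bridges since each lies on that cycle.
Every edge lies on some cycle, so there are no bridges.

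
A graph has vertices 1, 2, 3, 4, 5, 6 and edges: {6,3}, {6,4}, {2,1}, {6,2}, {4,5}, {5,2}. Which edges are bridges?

1-2, 3-6

The edges on the cycle 6-4-5-2-6 are not bridges since each lies on that cycle.
But removing 2–1 disconnects 2 from 1; removing 6–3 disconnects 6 from 3 — these are bridges.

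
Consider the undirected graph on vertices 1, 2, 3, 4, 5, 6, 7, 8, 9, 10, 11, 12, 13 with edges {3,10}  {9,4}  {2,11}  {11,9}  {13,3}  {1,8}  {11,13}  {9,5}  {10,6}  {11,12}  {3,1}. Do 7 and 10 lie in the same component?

No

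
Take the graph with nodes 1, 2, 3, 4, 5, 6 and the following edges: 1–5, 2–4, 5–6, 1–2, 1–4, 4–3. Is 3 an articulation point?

Deleting 3 leaves 1 component (was 1), so 3 is not a cut vertex.

No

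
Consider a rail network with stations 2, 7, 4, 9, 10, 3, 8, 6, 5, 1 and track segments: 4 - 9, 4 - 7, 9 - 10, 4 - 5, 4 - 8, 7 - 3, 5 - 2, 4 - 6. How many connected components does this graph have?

2

1 is isolated — a component by itself.
Starting from 2 we can reach 2, 3, 4, 5, 6, 7, 8, 9, 10. That is one component of size 9.
Total: 2 components.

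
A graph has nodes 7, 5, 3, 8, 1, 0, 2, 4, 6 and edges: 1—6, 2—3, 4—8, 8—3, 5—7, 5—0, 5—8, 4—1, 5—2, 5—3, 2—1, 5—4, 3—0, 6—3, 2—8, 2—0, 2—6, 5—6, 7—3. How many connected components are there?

1

Starting from 0 we can reach 0, 1, 2, 3, 4, 5, 6, 7, 8. That is one component of size 9.
Total: 1 component.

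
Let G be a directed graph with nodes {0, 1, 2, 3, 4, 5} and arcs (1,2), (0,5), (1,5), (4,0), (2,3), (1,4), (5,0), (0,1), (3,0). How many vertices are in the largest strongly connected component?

{0, 1, 2, 3, 4, 5} are all mutually reachable — one SCC of size 6.
The largest has 6 vertices.

6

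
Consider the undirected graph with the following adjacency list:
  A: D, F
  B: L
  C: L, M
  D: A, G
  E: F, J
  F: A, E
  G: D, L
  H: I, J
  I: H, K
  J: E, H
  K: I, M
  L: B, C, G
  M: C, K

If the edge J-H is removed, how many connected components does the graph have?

J and H are still connected via J-E-F-A-D-G-L-C-M-K-I-H, so the component count stays at 1.

1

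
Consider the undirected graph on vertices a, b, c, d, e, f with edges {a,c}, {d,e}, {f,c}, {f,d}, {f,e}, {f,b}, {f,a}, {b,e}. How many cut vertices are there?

Removing f increases the component count from 1 to 2, so f is a cut vertex.
By contrast removing e leaves 1 component; it is not a cut vertex. No other vertex is a cut vertex either.

1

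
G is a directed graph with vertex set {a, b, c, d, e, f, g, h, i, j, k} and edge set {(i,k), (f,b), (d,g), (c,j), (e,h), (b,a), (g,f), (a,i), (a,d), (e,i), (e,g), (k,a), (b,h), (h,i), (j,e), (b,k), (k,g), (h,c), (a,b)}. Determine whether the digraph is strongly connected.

From a we can reach every vertex (a, b, c, d, e, f, g, h, i, j, k), and every vertex can reach a (a, b, c, d, e, f, g, h, i, j, k). So the whole graph is one strongly connected component.

Yes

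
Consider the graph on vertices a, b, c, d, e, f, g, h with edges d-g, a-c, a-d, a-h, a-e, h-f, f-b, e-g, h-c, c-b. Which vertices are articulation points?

a

Removing a increases the component count from 1 to 2, so a is a cut vertex.
By contrast removing c leaves 1 component; it is not a cut vertex. No other vertex is a cut vertex either.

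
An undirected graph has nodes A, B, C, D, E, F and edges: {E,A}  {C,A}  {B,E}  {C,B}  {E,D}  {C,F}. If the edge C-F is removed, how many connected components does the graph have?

2

Before removal there is 1 component.
C-F is a bridge — removing it separates C's side from F's side.
After removal: 2 components.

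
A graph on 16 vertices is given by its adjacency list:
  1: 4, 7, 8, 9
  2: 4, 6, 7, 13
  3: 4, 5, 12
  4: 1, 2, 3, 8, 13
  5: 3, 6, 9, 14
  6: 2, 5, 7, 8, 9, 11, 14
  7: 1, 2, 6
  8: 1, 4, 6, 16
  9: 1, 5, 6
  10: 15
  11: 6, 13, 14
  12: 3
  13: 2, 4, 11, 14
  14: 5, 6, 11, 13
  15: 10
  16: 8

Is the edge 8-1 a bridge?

No

After removing 8-1, the path 8-4-1 still connects them, so the edge is not a bridge.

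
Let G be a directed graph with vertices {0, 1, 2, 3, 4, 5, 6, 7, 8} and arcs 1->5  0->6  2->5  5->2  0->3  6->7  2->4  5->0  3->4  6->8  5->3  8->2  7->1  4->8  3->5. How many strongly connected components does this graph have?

1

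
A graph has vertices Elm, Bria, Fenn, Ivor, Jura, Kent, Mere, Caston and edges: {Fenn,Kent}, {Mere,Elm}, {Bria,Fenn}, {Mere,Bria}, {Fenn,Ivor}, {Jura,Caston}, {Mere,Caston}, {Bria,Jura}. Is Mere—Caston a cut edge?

No

After removing Mere—Caston, the path Mere-Bria-Jura-Caston still connects them, so the edge is not a bridge.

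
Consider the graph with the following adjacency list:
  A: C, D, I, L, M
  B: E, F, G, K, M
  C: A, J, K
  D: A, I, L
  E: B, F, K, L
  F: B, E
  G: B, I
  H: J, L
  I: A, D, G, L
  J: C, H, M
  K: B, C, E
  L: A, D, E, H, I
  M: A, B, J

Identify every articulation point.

none

Removing F, for instance, still leaves 1 component. No single vertex removal increases the component count — the graph has no articulation points.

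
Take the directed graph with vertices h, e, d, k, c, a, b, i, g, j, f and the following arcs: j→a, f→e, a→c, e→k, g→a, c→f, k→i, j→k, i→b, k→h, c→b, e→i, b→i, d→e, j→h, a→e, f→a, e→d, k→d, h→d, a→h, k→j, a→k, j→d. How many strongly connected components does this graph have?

{a, c, d, e, f, h, j, k} are all mutually reachable — one SCC of size 8.
{b, i} are all mutually reachable — one SCC of size 2.
{g} is an SCC by itself.
That gives 3 strongly connected components.

3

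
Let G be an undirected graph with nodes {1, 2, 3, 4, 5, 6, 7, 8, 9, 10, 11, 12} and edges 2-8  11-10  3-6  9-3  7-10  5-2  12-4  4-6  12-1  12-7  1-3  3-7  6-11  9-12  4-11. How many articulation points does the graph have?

1

Removing 2 increases the component count from 2 to 3, so 2 is a cut vertex.
By contrast removing 12 leaves 2 components; it is not a cut vertex. No other vertex is a cut vertex either.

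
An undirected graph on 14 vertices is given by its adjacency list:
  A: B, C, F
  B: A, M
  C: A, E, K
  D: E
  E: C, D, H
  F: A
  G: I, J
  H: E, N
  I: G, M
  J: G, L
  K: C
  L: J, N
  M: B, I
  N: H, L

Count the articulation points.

Removing A increases the component count from 1 to 2, so A is a cut vertex.
Removing C increases the component count from 1 to 2, so C is a cut vertex.
Removing E increases the component count from 1 to 2, so E is a cut vertex.
By contrast removing H leaves 1 component; it is not a cut vertex. No other vertex is a cut vertex either.

3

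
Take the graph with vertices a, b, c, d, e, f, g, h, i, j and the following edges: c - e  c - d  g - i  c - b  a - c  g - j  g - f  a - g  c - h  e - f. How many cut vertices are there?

Removing c increases the component count from 1 to 4, so c is a cut vertex.
Removing g increases the component count from 1 to 3, so g is a cut vertex.
By contrast removing d leaves 1 component; it is not a cut vertex. No other vertex is a cut vertex either.

2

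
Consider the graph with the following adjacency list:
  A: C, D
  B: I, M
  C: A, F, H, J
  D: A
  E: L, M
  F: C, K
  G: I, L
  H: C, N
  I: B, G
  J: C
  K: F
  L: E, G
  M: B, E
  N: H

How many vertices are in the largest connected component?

Starting from B we can reach B, E, G, I, L, M. That is one component of size 6.
Starting from A we can reach A, C, D, F, H, J, K, N. That is one component of size 8.
The largest has 8 vertices.

8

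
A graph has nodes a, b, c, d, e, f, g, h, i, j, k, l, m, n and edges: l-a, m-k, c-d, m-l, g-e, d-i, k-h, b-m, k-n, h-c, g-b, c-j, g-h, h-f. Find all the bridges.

a-l, c-d, c-h, c-j, d-i, e-g, f-h, k-n, l-m

The edges on the cycle g-b-m-k-h-g are not bridges since each lies on that cycle.
But removing l-m disconnects l from m; removing h-c disconnects h from c; removing l-a disconnects l from a; removing k-n disconnects k from n — these are bridges.
In total 9 edges are bridges.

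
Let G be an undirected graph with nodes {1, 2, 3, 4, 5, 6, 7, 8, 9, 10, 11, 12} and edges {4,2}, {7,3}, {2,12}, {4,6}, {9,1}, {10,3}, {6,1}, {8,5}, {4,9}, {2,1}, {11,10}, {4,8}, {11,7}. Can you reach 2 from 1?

Yes

From 1 we can reach 1, 2, 4, 5, 6, 8, 9, 12, which includes 2.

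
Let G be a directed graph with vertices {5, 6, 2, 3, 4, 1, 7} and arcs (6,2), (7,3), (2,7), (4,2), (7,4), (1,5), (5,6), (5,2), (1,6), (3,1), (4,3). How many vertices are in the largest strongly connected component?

7

{1, 2, 3, 4, 5, 6, 7} are all mutually reachable — one SCC of size 7.
The largest has 7 vertices.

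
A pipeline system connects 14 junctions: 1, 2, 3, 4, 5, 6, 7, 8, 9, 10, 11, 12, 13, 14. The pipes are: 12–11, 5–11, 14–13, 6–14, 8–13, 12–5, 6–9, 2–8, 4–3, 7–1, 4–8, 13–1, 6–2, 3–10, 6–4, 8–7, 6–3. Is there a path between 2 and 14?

Yes

From 2 we can reach 1, 2, 3, 4, 6, 7, 8, 9, 10, 13, 14, which includes 14.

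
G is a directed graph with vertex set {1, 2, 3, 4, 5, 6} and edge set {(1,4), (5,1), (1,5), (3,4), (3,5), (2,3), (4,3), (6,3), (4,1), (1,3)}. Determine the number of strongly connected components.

{1, 3, 4, 5} are all mutually reachable — one SCC of size 4.
{2} is an SCC by itself.
{6} is an SCC by itself.
That gives 3 strongly connected components.

3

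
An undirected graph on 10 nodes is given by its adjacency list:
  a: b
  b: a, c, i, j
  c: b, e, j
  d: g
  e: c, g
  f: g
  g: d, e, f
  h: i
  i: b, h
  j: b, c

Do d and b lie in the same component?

Yes

From d we can reach a, b, c, d, e, f, g, h, i, j, which includes b.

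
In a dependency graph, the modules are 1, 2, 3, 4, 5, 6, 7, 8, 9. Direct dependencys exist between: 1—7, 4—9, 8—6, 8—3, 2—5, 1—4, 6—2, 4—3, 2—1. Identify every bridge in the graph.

The edges on the cycle 8-6-2-1-4-3-8 are not bridges since each lies on that cycle.
But removing 9—4 disconnects 9 from 4; removing 1—7 disconnects 1 from 7; removing 2—5 disconnects 2 from 5 — these are bridges.

1-7, 2-5, 4-9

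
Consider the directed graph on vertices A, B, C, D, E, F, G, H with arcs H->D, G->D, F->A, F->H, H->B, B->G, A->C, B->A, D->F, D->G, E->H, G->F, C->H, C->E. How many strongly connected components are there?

{A, B, C, D, E, F, G, H} are all mutually reachable — one SCC of size 8.
That gives 1 strongly connected component.

1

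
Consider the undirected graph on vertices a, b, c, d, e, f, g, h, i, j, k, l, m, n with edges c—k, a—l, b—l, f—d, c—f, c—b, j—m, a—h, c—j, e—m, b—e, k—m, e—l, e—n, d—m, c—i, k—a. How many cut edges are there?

3

The edges on the cycle c-b-e-m-j-c are not bridges since each lies on that cycle.
But removing h—a disconnects h from a; removing i—c disconnects i from c; removing e—n disconnects e from n — these are bridges.
That makes 3 bridges.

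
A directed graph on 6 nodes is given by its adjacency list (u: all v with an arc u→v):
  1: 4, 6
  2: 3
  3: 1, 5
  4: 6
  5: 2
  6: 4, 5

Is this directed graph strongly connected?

Yes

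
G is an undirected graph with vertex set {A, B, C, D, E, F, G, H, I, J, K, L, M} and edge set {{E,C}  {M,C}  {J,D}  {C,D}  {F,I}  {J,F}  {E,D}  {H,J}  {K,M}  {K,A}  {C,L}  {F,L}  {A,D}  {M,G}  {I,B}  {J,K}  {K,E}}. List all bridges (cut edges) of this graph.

B-I, F-I, G-M, H-J

The edges on the cycle K-E-C-M-K are not bridges since each lies on that cycle.
But removing I - B disconnects I from B; removing G - M disconnects G from M; removing J - H disconnects J from H; removing I - F disconnects I from F — these are bridges.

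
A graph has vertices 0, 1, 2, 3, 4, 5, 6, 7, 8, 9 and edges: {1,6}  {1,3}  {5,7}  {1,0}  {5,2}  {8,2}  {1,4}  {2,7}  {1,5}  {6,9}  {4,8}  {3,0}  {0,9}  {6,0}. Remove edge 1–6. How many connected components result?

1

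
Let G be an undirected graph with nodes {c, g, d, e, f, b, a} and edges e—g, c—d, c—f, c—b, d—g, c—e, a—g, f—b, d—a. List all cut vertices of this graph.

Removing c increases the component count from 1 to 2, so c is a cut vertex.
By contrast removing f leaves 1 component; it is not a cut vertex. No other vertex is a cut vertex either.

c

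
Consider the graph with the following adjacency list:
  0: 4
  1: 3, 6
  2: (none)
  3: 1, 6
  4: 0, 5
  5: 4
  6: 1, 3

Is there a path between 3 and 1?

From 3 we can reach 1, 3, 6, which includes 1.

Yes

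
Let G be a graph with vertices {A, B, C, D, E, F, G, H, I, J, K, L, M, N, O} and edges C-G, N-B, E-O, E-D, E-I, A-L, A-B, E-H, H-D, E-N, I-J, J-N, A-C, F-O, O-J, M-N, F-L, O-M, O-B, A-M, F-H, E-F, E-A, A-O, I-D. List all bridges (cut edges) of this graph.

The edges on the cycle E-A-O-M-N-E are not bridges since each lies on that cycle.
But removing G-C disconnects G from C; removing A-C disconnects A from C — these are bridges.

A-C, C-G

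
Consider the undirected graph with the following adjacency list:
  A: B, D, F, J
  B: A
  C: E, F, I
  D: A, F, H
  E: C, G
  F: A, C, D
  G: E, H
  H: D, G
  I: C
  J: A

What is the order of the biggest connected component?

Starting from A we can reach A, B, C, D, E, F, G, H, I, J. That is one component of size 10.
The largest has 10 vertices.

10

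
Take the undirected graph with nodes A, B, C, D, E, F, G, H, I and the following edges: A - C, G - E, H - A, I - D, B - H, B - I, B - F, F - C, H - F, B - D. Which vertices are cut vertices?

Removing B increases the component count from 2 to 3, so B is a cut vertex.
By contrast removing D leaves 2 components; it is not a cut vertex. No other vertex is a cut vertex either.

B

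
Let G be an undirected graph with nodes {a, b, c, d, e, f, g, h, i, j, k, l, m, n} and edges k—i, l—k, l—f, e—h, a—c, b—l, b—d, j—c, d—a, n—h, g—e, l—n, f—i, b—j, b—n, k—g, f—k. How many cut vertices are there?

Removing b increases the component count from 2 to 3, so b is a cut vertex.
By contrast removing g leaves 2 components; it is not a cut vertex. No other vertex is a cut vertex either.

1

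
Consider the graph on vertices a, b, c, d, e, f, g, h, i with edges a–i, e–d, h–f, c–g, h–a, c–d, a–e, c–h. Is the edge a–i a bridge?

Removing a–i leaves no path between a and i: the component count goes from 2 to 3. So it is a bridge.

Yes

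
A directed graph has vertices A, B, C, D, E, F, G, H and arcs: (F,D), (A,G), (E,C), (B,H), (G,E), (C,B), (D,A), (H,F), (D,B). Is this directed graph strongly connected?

Yes

From D we can reach every vertex (A, B, C, D, E, F, G, H), and every vertex can reach D (A, B, C, D, E, F, G, H). So the whole graph is one strongly connected component.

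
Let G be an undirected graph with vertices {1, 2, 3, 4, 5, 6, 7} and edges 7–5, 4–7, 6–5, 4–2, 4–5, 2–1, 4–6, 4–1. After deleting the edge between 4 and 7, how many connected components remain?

2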